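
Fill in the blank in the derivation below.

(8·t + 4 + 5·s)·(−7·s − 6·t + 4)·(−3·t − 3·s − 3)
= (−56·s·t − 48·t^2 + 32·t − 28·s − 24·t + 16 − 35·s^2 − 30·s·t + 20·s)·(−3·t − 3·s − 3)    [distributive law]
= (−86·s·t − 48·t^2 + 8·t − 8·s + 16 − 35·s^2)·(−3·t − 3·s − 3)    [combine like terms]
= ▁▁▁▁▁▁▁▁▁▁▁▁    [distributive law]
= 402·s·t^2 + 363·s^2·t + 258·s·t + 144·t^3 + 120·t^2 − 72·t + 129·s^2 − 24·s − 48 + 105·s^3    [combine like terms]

After distributive law, the bracketed line is:

258·s·t^2 + 258·s^2·t + 258·s·t + 144·t^3 + 144·s·t^2 + 144·t^2 − 24·t^2 − 24·s·t − 24·t + 24·s·t + 24·s^2 + 24·s − 48·t − 48·s − 48 + 105·s^2·t + 105·s^3 + 105·s^2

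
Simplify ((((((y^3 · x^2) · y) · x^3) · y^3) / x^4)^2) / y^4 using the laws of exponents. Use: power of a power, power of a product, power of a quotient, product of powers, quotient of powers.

x^2y^10

((((((y^3 · x^2) · y) · x^3) · y^3) / x^4)^2) / y^4
= ((((((y^3 · x^2) · y) · x^3) · y^3)^2) / ((x^4)^2)) / y^4    [power of a quotient]
= ((((((y^3 · x^2) · y) · x^3)^2) · ((y^3)^2)) / ((x^4)^2)) / y^4    [power of a product]
= ((((((y^3 · x^2) · y)^2) · ((x^3)^2)) · ((y^3)^2)) / ((x^4)^2)) / y^4    [power of a product]
= ((((((y^3 · x^2)^2) · (y^2)) · ((x^3)^2)) · ((y^3)^2)) / ((x^4)^2)) / y^4    [power of a product]
= (((((((y^3)^2) · ((x^2)^2)) · (y^2)) · ((x^3)^2)) · ((y^3)^2)) / ((x^4)^2)) / y^4    [power of a product]
= (((((y^6 · ((x^2)^2)) · (y^2)) · ((x^3)^2)) · ((y^3)^2)) / ((x^4)^2)) / y^4    [power of a power]
= (((((y^6 · x^4) · (y^2)) · ((x^3)^2)) · ((y^3)^2)) / ((x^4)^2)) / y^4    [power of a power]
= (((((y^6 · x^4) · y^2) · x^6) · ((y^3)^2)) / ((x^4)^2)) / y^4    [power of a power]
= (((((y^6 · x^4) · y^2) · x^6) · y^6) / ((x^4)^2)) / y^4    [power of a power]
= (((((y^6 · x^4) · y^2) · x^6) · y^6) / x^8) / y^4    [power of a power]
= x^2y^10    [quotient of powers; product of powers]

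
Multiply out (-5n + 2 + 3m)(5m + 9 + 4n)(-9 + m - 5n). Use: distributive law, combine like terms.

(-5n + 2 + 3m)(5m + 9 + 4n)(-9 + m - 5n)
= (-25mn - 45n - 20n² + 10m + 18 + 8n + 15m² + 27m + 12mn)(-9 + m - 5n)    [distributive law]
= (-13mn - 37n - 20n² + 37m + 18 + 15m²)(-9 + m - 5n)    [combine like terms]
= 117mn - 13m²n + 65mn² + 333n - 37mn + 185n² + 180n² - 20mn² + 100n³ - 333m + 37m² - 185mn - 162 + 18m - 90n - 135m² + 15m³ - 75m²n    [distributive law]
= -105mn - 88m²n + 45mn² + 243n + 365n² + 100n³ - 315m - 98m² - 162 + 15m³    [combine like terms]

-105mn - 88m²n + 45mn² + 243n + 365n² + 100n³ - 315m - 98m² - 162 + 15m³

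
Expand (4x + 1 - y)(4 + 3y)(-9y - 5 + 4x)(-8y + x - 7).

2528xy^2 - 1056x^2y + 1937xy - 512x^2 + 428x + 64x^3 + 987xy^3 - 504x^2y^2 + 48x^3y + 80y^2 + 377y + 140 - 381y^3 - 216y^4

(4x + 1 - y)(4 + 3y)(-9y - 5 + 4x)(-8y + x - 7)
= (16x + 12xy + 4 + 3y - 4y - 3y^2)(-9y - 5 + 4x)(-8y + x - 7)    [distributive law]
= (16x + 12xy + 4 - y - 3y^2)(-9y - 5 + 4x)(-8y + x - 7)    [combine like terms]
= (-144xy - 80x + 64x^2 - 108xy^2 - 60xy + 48x^2y - 36y - 20 + 16x + 9y^2 + 5y - 4xy + 27y^3 + 15y^2 - 12xy^2)(-8y + x - 7)    [distributive law]
= (-208xy - 64x + 64x^2 - 120xy^2 + 48x^2y - 31y - 20 + 24y^2 + 27y^3)(-8y + x - 7)    [combine like terms]
= 1664xy^2 - 208x^2y + 1456xy + 512xy - 64x^2 + 448x - 512x^2y + 64x^3 - 448x^2 + 960xy^3 - 120x^2y^2 + 840xy^2 - 384x^2y^2 + 48x^3y - 336x^2y + 248y^2 - 31xy + 217y + 160y - 20x + 140 - 192y^3 + 24xy^2 - 168y^2 - 216y^4 + 27xy^3 - 189y^3    [distributive law]
= 2528xy^2 - 1056x^2y + 1937xy - 512x^2 + 428x + 64x^3 + 987xy^3 - 504x^2y^2 + 48x^3y + 80y^2 + 377y + 140 - 381y^3 - 216y^4    [combine like terms]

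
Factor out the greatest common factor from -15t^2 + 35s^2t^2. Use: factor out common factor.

5t^2(-3 + 7s^2)

-15t^2 + 35s^2t^2
= 5(-3t^2 + 7s^2t^2)    [factor out 5]
= 5t^2(-3 + 7s^2)    [factor out t^2]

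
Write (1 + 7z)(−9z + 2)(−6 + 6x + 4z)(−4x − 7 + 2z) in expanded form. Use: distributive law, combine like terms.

−98xz + 130z − 2830z² − 120x²z + 1114xz² + 2560z³ − 36x + 84 − 48x² + 1512x²z² + 252xz³ − 504z⁴

(1 + 7z)(−9z + 2)(−6 + 6x + 4z)(−4x − 7 + 2z)
= (−9z + 2 − 63z² + 14z)(−6 + 6x + 4z)(−4x − 7 + 2z)    [distributive law]
= (5z + 2 − 63z²)(−6 + 6x + 4z)(−4x − 7 + 2z)    [combine like terms]
= (−30z + 30xz + 20z² − 12 + 12x + 8z + 378z² − 378xz² − 252z³)(−4x − 7 + 2z)    [distributive law]
= (−22z + 30xz + 398z² − 12 + 12x − 378xz² − 252z³)(−4x − 7 + 2z)    [combine like terms]
= 88xz + 154z − 44z² − 120x²z − 210xz + 60xz² − 1592xz² − 2786z² + 796z³ + 48x + 84 − 24z − 48x² − 84x + 24xz + 1512x²z² + 2646xz² − 756xz³ + 1008xz³ + 1764z³ − 504z⁴    [distributive law]
= −98xz + 130z − 2830z² − 120x²z + 1114xz² + 2560z³ − 36x + 84 − 48x² + 1512x²z² + 252xz³ − 504z⁴    [combine like terms]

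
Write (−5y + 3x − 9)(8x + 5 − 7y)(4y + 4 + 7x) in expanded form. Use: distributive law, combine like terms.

xy^2 − 206xy − 331x^2y + 292y^2 − 28y + 140y^3 − 303x^2 + 168x^3 − 543x − 180

(−5y + 3x − 9)(8x + 5 − 7y)(4y + 4 + 7x)
= (−40xy − 25y + 35y^2 + 24x^2 + 15x − 21xy − 72x − 45 + 63y)(4y + 4 + 7x)    [distributive law]
= (−61xy + 38y + 35y^2 + 24x^2 − 57x − 45)(4y + 4 + 7x)    [combine like terms]
= −244xy^2 − 244xy − 427x^2y + 152y^2 + 152y + 266xy + 140y^3 + 140y^2 + 245xy^2 + 96x^2y + 96x^2 + 168x^3 − 228xy − 228x − 399x^2 − 180y − 180 − 315x    [distributive law]
= xy^2 − 206xy − 331x^2y + 292y^2 − 28y + 140y^3 − 303x^2 + 168x^3 − 543x − 180    [combine like terms]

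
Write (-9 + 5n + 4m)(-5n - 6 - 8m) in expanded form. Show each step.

(-9 + 5n + 4m)(-5n - 6 - 8m)
= 45n + 54 + 72m - 25n^2 - 30n - 40mn - 20mn - 24m - 32m^2    [distributive law]
= 15n + 54 + 48m - 25n^2 - 60mn - 32m^2    [combine like terms]

15n + 54 + 48m - 25n^2 - 60mn - 32m^2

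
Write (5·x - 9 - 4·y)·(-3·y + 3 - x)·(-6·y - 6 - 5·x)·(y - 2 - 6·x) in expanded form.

438·x·y^3 + 807·x·y^2 + 49·x^2·y^2 - 135·x·y + 658·x^2·y - 485·x^3·y - 954·x + 234·x^2 + 490·x^3 - 150·x^4 - 18·y^3 + 396·y^2 + 18·y - 324 - 72·y^4

(5·x - 9 - 4·y)·(-3·y + 3 - x)·(-6·y - 6 - 5·x)·(y - 2 - 6·x)
= (-15·x·y + 15·x - 5·x^2 + 27·y - 27 + 9·x + 12·y^2 - 12·y + 4·x·y)·(-6·y - 6 - 5·x)·(y - 2 - 6·x)    [distributive law]
= (-11·x·y + 24·x - 5·x^2 + 15·y - 27 + 12·y^2)·(-6·y - 6 - 5·x)·(y - 2 - 6·x)    [combine like terms]
= (66·x·y^2 + 66·x·y + 55·x^2·y - 144·x·y - 144·x - 120·x^2 + 30·x^2·y + 30·x^2 + 25·x^3 - 90·y^2 - 90·y - 75·x·y + 162·y + 162 + 135·x - 72·y^3 - 72·y^2 - 60·x·y^2)·(y - 2 - 6·x)    [distributive law]
= (6·x·y^2 - 153·x·y + 85·x^2·y - 9·x - 90·x^2 + 25·x^3 - 162·y^2 + 72·y + 162 - 72·y^3)·(y - 2 - 6·x)    [combine like terms]
= 6·x·y^3 - 12·x·y^2 - 36·x^2·y^2 - 153·x·y^2 + 306·x·y + 918·x^2·y + 85·x^2·y^2 - 170·x^2·y - 510·x^3·y - 9·x·y + 18·x + 54·x^2 - 90·x^2·y + 180·x^2 + 540·x^3 + 25·x^3·y - 50·x^3 - 150·x^4 - 162·y^3 + 324·y^2 + 972·x·y^2 + 72·y^2 - 144·y - 432·x·y + 162·y - 324 - 972·x - 72·y^4 + 144·y^3 + 432·x·y^3    [distributive law]
= 438·x·y^3 + 807·x·y^2 + 49·x^2·y^2 - 135·x·y + 658·x^2·y - 485·x^3·y - 954·x + 234·x^2 + 490·x^3 - 150·x^4 - 18·y^3 + 396·y^2 + 18·y - 324 - 72·y^4    [combine like terms]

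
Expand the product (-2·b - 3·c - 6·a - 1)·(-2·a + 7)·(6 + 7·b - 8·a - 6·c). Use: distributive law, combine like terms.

(-2·b - 3·c - 6·a - 1)·(-2·a + 7)·(6 + 7·b - 8·a - 6·c)
= (4·a·b - 14·b + 6·a·c - 21·c + 12·a² - 42·a + 2·a - 7)·(6 + 7·b - 8·a - 6·c)    [distributive law]
= (4·a·b - 14·b + 6·a·c - 21·c + 12·a² - 40·a - 7)·(6 + 7·b - 8·a - 6·c)    [combine like terms]
= 24·a·b + 28·a·b² - 32·a²·b - 24·a·b·c - 84·b - 98·b² + 112·a·b + 84·b·c + 36·a·c + 42·a·b·c - 48·a²·c - 36·a·c² - 126·c - 147·b·c + 168·a·c + 126·c² + 72·a² + 84·a²·b - 96·a³ - 72·a²·c - 240·a - 280·a·b + 320·a² + 240·a·c - 42 - 49·b + 56·a + 42·c    [distributive law]
= -144·a·b + 28·a·b² + 52·a²·b + 18·a·b·c - 133·b - 98·b² - 63·b·c + 444·a·c - 120·a²·c - 36·a·c² - 84·c + 126·c² + 392·a² - 96·a³ - 184·a - 42    [combine like terms]

-144·a·b + 28·a·b² + 52·a²·b + 18·a·b·c - 133·b - 98·b² - 63·b·c + 444·a·c - 120·a²·c - 36·a·c² - 84·c + 126·c² + 392·a² - 96·a³ - 184·a - 42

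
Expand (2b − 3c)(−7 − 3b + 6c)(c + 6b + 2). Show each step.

(2b − 3c)(−7 − 3b + 6c)(c + 6b + 2)
= (−14b − 6b^2 + 12bc + 21c + 9bc − 18c^2)(c + 6b + 2)    [distributive law]
= (−14b − 6b^2 + 21bc + 21c − 18c^2)(c + 6b + 2)    [combine like terms]
= −14bc − 84b^2 − 28b − 6b^2c − 36b^3 − 12b^2 + 21bc^2 + 126b^2c + 42bc + 21c^2 + 126bc + 42c − 18c^3 − 108bc^2 − 36c^2    [distributive law]
= 154bc − 96b^2 − 28b + 120b^2c − 36b^3 − 87bc^2 − 15c^2 + 42c − 18c^3    [combine like terms]

154bc − 96b^2 − 28b + 120b^2c − 36b^3 − 87bc^2 − 15c^2 + 42c − 18c^3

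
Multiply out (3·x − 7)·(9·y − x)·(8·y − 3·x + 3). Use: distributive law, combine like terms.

(3·x − 7)·(9·y − x)·(8·y − 3·x + 3)
= (27·x·y − 3·x^2 − 63·y + 7·x)·(8·y − 3·x + 3)    [distributive law]
= 216·x·y^2 − 81·x^2·y + 81·x·y − 24·x^2·y + 9·x^3 − 9·x^2 − 504·y^2 + 189·x·y − 189·y + 56·x·y − 21·x^2 + 21·x    [distributive law]
= 216·x·y^2 − 105·x^2·y + 326·x·y + 9·x^3 − 30·x^2 − 504·y^2 − 189·y + 21·x    [combine like terms]

216·x·y^2 − 105·x^2·y + 326·x·y + 9·x^3 − 30·x^2 − 504·y^2 − 189·y + 21·x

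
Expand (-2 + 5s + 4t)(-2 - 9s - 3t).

(-2 + 5s + 4t)(-2 - 9s - 3t)
= 4 + 18s + 6t - 10s - 45s² - 15st - 8t - 36st - 12t²    [distributive law]
= 4 + 8s - 2t - 45s² - 51st - 12t²    [combine like terms]

4 + 8s - 2t - 45s² - 51st - 12t²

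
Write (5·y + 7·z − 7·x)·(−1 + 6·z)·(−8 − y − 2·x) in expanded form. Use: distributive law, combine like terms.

(5·y + 7·z − 7·x)·(−1 + 6·z)·(−8 − y − 2·x)
= (−5·y + 30·y·z − 7·z + 42·z^2 + 7·x − 42·x·z)·(−8 − y − 2·x)    [distributive law]
= 40·y + 5·y^2 + 10·x·y − 240·y·z − 30·y^2·z − 60·x·y·z + 56·z + 7·y·z + 14·x·z − 336·z^2 − 42·y·z^2 − 84·x·z^2 − 56·x − 7·x·y − 14·x^2 + 336·x·z + 42·x·y·z + 84·x^2·z    [distributive law]
= 40·y + 5·y^2 + 3·x·y − 233·y·z − 30·y^2·z − 18·x·y·z + 56·z + 350·x·z − 336·z^2 − 42·y·z^2 − 84·x·z^2 − 56·x − 14·x^2 + 84·x^2·z    [combine like terms]

40·y + 5·y^2 + 3·x·y − 233·y·z − 30·y^2·z − 18·x·y·z + 56·z + 350·x·z − 336·z^2 − 42·y·z^2 − 84·x·z^2 − 56·x − 14·x^2 + 84·x^2·z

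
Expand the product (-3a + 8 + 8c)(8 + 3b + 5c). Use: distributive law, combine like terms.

-24a - 9ab - 15ac + 64 + 24b + 104c + 24bc + 40c^2

(-3a + 8 + 8c)(8 + 3b + 5c)
= -24a - 9ab - 15ac + 64 + 24b + 40c + 64c + 24bc + 40c^2    [distributive law]
= -24a - 9ab - 15ac + 64 + 24b + 104c + 24bc + 40c^2    [combine like terms]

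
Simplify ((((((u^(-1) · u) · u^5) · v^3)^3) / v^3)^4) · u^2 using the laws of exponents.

u^62·v^24

((((((u^(-1) · u) · u^5) · v^3)^3) / v^3)^4) · u^2
= ((((((u^(-1) · u) · u^5) · v^3)^3)^4) / ((v^3)^4)) · u^2    [power of a quotient]
= (((((u^(-1) · u) · u^5) · v^3)^12) / ((v^3)^4)) · u^2    [power of a power]
= (((((u^(-1) · u) · u^5)^12) · ((v^3)^12)) / ((v^3)^4)) · u^2    [power of a product]
= (((((u^(-1) · u)^12) · ((u^5)^12)) · ((v^3)^12)) / ((v^3)^4)) · u^2    [power of a product]
= ((((((u^(-1))^12) · (u^12)) · ((u^5)^12)) · ((v^3)^12)) / ((v^3)^4)) · u^2    [power of a product]
= ((((u^(-12) · (u^12)) · ((u^5)^12)) · ((v^3)^12)) / ((v^3)^4)) · u^2    [power of a power]
= (((u^0 · ((u^5)^12)) · ((v^3)^12)) / ((v^3)^4)) · u^2    [product of powers]
= (((u^0 · u^60) · ((v^3)^12)) / ((v^3)^4)) · u^2    [power of a power]
= ((u^60 · ((v^3)^12)) / ((v^3)^4)) · u^2    [product of powers]
= ((u^60 · v^36) / ((v^3)^4)) · u^2    [power of a power]
= ((u^60 · v^36) / v^12) · u^2    [power of a power]
= u^62·v^24    [quotient of powers; product of powers]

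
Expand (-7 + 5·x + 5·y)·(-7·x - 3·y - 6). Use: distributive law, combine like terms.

19·x - 9·y + 42 - 35·x^2 - 50·x·y - 15·y^2

(-7 + 5·x + 5·y)·(-7·x - 3·y - 6)
= 49·x + 21·y + 42 - 35·x^2 - 15·x·y - 30·x - 35·x·y - 15·y^2 - 30·y    [distributive law]
= 19·x - 9·y + 42 - 35·x^2 - 50·x·y - 15·y^2    [combine like terms]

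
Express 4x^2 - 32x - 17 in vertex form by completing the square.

4(x - 4)^2 - 81

4x^2 - 32x - 17
= 4(x^2 - 8x) - 17    [factor out 4 from the x-terms]
= 4(x^2 - 8x + 16 - 16) - 17    [add and subtract 16 inside the bracket]
= 4(x - 4)^2 - 64 - 17    [perfect-square identity]
= 4(x - 4)^2 - 81    [combine constants]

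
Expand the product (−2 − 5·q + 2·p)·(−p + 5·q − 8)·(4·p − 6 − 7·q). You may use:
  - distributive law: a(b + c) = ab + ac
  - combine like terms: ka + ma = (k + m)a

(−2 − 5·q + 2·p)·(−p + 5·q − 8)·(4·p − 6 − 7·q)
= (2·p − 10·q + 16 + 5·p·q − 25·q² + 40·q − 2·p² + 10·p·q − 16·p)·(4·p − 6 − 7·q)    [distributive law]
= (−14·p + 30·q + 16 + 15·p·q − 25·q² − 2·p²)·(4·p − 6 − 7·q)    [combine like terms]
= −56·p² + 84·p + 98·p·q + 120·p·q − 180·q − 210·q² + 64·p − 96 − 112·q + 60·p²·q − 90·p·q − 105·p·q² − 100·p·q² + 150·q² + 175·q³ − 8·p³ + 12·p² + 14·p²·q    [distributive law]
= −44·p² + 148·p + 128·p·q − 292·q − 60·q² − 96 + 74·p²·q − 205·p·q² + 175·q³ − 8·p³    [combine like terms]

−44·p² + 148·p + 128·p·q − 292·q − 60·q² − 96 + 74·p²·q − 205·p·q² + 175·q³ − 8·p³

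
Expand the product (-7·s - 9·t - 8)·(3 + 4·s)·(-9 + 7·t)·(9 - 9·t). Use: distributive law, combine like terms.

4293·s - 4716·s·t - 1845·s·t^2 + 2268·s^2 - 4032·s^2·t + 1764·s^2·t^2 - 1269·t - 2376·t^2 + 1701·t^3 + 2268·s·t^3 + 1944

(-7·s - 9·t - 8)·(3 + 4·s)·(-9 + 7·t)·(9 - 9·t)
= (-21·s - 28·s^2 - 27·t - 36·s·t - 24 - 32·s)·(-9 + 7·t)·(9 - 9·t)    [distributive law]
= (-53·s - 28·s^2 - 27·t - 36·s·t - 24)·(-9 + 7·t)·(9 - 9·t)    [combine like terms]
= (477·s - 371·s·t + 252·s^2 - 196·s^2·t + 243·t - 189·t^2 + 324·s·t - 252·s·t^2 + 216 - 168·t)·(9 - 9·t)    [distributive law]
= (477·s - 47·s·t + 252·s^2 - 196·s^2·t + 75·t - 189·t^2 - 252·s·t^2 + 216)·(9 - 9·t)    [combine like terms]
= 4293·s - 4293·s·t - 423·s·t + 423·s·t^2 + 2268·s^2 - 2268·s^2·t - 1764·s^2·t + 1764·s^2·t^2 + 675·t - 675·t^2 - 1701·t^2 + 1701·t^3 - 2268·s·t^2 + 2268·s·t^3 + 1944 - 1944·t    [distributive law]
= 4293·s - 4716·s·t - 1845·s·t^2 + 2268·s^2 - 4032·s^2·t + 1764·s^2·t^2 - 1269·t - 2376·t^2 + 1701·t^3 + 2268·s·t^3 + 1944    [combine like terms]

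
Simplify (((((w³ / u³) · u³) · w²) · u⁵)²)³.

(((((w³ / u³) · u³) · w²) · u⁵)²)³
= ((((w³ / u³) · u³) · w²) · u⁵)⁶    [power of a power]
= ((((w³ / u³) · u³) · w²)⁶) · ((u⁵)⁶)    [power of a product]
= ((((w³ / u³) · u³)⁶) · ((w²)⁶)) · ((u⁵)⁶)    [power of a product]
= ((((w³ / u³)⁶) · ((u³)⁶)) · ((w²)⁶)) · ((u⁵)⁶)    [power of a product]
= (((((w³)⁶) / ((u³)⁶)) · ((u³)⁶)) · ((w²)⁶)) · ((u⁵)⁶)    [power of a quotient]
= (((w¹⁸ / ((u³)⁶)) · ((u³)⁶)) · ((w²)⁶)) · ((u⁵)⁶)    [power of a power]
= (((w¹⁸ / u¹⁸) · ((u³)⁶)) · ((w²)⁶)) · ((u⁵)⁶)    [power of a power]
= (((w¹⁸ / u¹⁸) · u¹⁸) · ((w²)⁶)) · ((u⁵)⁶)    [power of a power]
= (((w¹⁸ / u¹⁸) · u¹⁸) · w¹²) · ((u⁵)⁶)    [power of a power]
= (((w¹⁸ / u¹⁸) · u¹⁸) · w¹²) · u³⁰    [power of a power]
= u³⁰·w³⁰    [quotient of powers; product of powers]

u³⁰·w³⁰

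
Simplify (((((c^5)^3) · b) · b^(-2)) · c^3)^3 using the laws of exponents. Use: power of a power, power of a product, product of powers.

(((((c^5)^3) · b) · b^(-2)) · c^3)^3
= (((((c^5)^3) · b) · b^(-2))^3) · ((c^3)^3)    [power of a product]
= (((((c^5)^3) · b)^3) · ((b^(-2))^3)) · ((c^3)^3)    [power of a product]
= (((((c^5)^3)^3) · (b^3)) · ((b^(-2))^3)) · ((c^3)^3)    [power of a product]
= ((((c^5)^9) · (b^3)) · ((b^(-2))^3)) · ((c^3)^3)    [power of a power]
= ((c^45 · (b^3)) · ((b^(-2))^3)) · ((c^3)^3)    [power of a power]
= ((c^45 · b^3) · b^(-6)) · ((c^3)^3)    [power of a power]
= ((c^45 · b^3) · b^(-6)) · c^9    [power of a power]
= b^(-3)c^54    [product of powers]

b^(-3)c^54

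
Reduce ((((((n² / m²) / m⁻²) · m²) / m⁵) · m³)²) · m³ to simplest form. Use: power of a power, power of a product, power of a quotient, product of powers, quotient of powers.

((((((n² / m²) / m⁻²) · m²) / m⁵) · m³)²) · m³
= ((((((n² / m²) / m⁻²) · m²) / m⁵)²) · ((m³)²)) · m³    [power of a product]
= ((((((n² / m²) / m⁻²) · m²)²) / ((m⁵)²)) · ((m³)²)) · m³    [power of a quotient]
= ((((((n² / m²) / m⁻²)²) · ((m²)²)) / ((m⁵)²)) · ((m³)²)) · m³    [power of a product]
= ((((((n² / m²)²) / ((m⁻²)²)) · ((m²)²)) / ((m⁵)²)) · ((m³)²)) · m³    [power of a quotient]
= (((((((n²)²) / ((m²)²)) / ((m⁻²)²)) · ((m²)²)) / ((m⁵)²)) · ((m³)²)) · m³    [power of a quotient]
= (((((n⁴ / ((m²)²)) / ((m⁻²)²)) · ((m²)²)) / ((m⁵)²)) · ((m³)²)) · m³    [power of a power]
= (((((n⁴ / m⁴) / ((m⁻²)²)) · ((m²)²)) / ((m⁵)²)) · ((m³)²)) · m³    [power of a power]
= (((((n⁴ / m⁴) / m⁻⁴) · ((m²)²)) / ((m⁵)²)) · ((m³)²)) · m³    [power of a power]
= (((((n⁴ / m⁴) / m⁻⁴) · m⁴) / ((m⁵)²)) · ((m³)²)) · m³    [power of a power]
= (((((n⁴ / m⁴) / m⁻⁴) · m⁴) / m¹⁰) · ((m³)²)) · m³    [power of a power]
= (((((n⁴ / m⁴) / m⁻⁴) · m⁴) / m¹⁰) · m⁶) · m³    [power of a power]
= m³n⁴    [quotient of powers; product of powers]

m³n⁴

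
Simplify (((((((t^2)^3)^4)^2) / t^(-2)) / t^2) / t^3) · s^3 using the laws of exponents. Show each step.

s^3t^45

(((((((t^2)^3)^4)^2) / t^(-2)) / t^2) / t^3) · s^3
= ((((((t^2)^3)^8) / t^(-2)) / t^2) / t^3) · s^3    [power of a power]
= (((((t^2)^24) / t^(-2)) / t^2) / t^3) · s^3    [power of a power]
= (((t^48 / t^(-2)) / t^2) / t^3) · s^3    [power of a power]
= ((t^50 / t^2) / t^3) · s^3    [quotient of powers]
= (t^48 / t^3) · s^3    [quotient of powers]
= t^45 · s^3    [quotient of powers]
= s^3t^45    [rearrange]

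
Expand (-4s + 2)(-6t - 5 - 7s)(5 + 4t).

144st + 96st^2 + 30s + 140s^2 + 112s^2t - 100t - 48t^2 - 50

(-4s + 2)(-6t - 5 - 7s)(5 + 4t)
= (24st + 20s + 28s^2 - 12t - 10 - 14s)(5 + 4t)    [distributive law]
= (24st + 6s + 28s^2 - 12t - 10)(5 + 4t)    [combine like terms]
= 120st + 96st^2 + 30s + 24st + 140s^2 + 112s^2t - 60t - 48t^2 - 50 - 40t    [distributive law]
= 144st + 96st^2 + 30s + 140s^2 + 112s^2t - 100t - 48t^2 - 50    [combine like terms]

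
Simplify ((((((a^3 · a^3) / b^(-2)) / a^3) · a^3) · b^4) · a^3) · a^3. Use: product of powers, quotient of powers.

a^12b^6

((((((a^3 · a^3) / b^(-2)) / a^3) · a^3) · b^4) · a^3) · a^3
= (((((a^6 / b^(-2)) / a^3) · a^3) · b^4) · a^3) · a^3    [product of powers]
= a^12b^6    [quotient of powers; product of powers]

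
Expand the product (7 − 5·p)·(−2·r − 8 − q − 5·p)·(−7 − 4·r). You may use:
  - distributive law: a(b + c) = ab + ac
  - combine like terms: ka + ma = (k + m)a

322·r + 56·r^2 + 392 + 49·q + 28·q·r − 35·p − 90·p·r − 40·p·r^2 − 35·p·q − 20·p·q·r − 175·p^2 − 100·p^2·r

(7 − 5·p)·(−2·r − 8 − q − 5·p)·(−7 − 4·r)
= (−14·r − 56 − 7·q − 35·p + 10·p·r + 40·p + 5·p·q + 25·p^2)·(−7 − 4·r)    [distributive law]
= (−14·r − 56 − 7·q + 5·p + 10·p·r + 5·p·q + 25·p^2)·(−7 − 4·r)    [combine like terms]
= 98·r + 56·r^2 + 392 + 224·r + 49·q + 28·q·r − 35·p − 20·p·r − 70·p·r − 40·p·r^2 − 35·p·q − 20·p·q·r − 175·p^2 − 100·p^2·r    [distributive law]
= 322·r + 56·r^2 + 392 + 49·q + 28·q·r − 35·p − 90·p·r − 40·p·r^2 − 35·p·q − 20·p·q·r − 175·p^2 − 100·p^2·r    [combine like terms]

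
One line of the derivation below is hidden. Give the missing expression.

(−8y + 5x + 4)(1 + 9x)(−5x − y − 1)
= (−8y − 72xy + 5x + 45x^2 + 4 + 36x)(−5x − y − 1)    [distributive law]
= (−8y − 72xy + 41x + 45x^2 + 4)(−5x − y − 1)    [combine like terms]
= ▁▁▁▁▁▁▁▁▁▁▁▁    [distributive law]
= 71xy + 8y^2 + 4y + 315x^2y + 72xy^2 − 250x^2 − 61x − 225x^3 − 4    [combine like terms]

Applying distributive law to the line above:

40xy + 8y^2 + 8y + 360x^2y + 72xy^2 + 72xy − 205x^2 − 41xy − 41x − 225x^3 − 45x^2y − 45x^2 − 20x − 4y − 4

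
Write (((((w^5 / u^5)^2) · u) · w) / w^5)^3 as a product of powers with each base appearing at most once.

u^(-27)w^18

(((((w^5 / u^5)^2) · u) · w) / w^5)^3
= (((((w^5 / u^5)^2) · u) · w)^3) / ((w^5)^3)    [power of a quotient]
= (((((w^5 / u^5)^2) · u)^3) · (w^3)) / ((w^5)^3)    [power of a product]
= (((((w^5 / u^5)^2)^3) · (u^3)) · (w^3)) / ((w^5)^3)    [power of a product]
= ((((w^5 / u^5)^6) · (u^3)) · (w^3)) / ((w^5)^3)    [power of a power]
= (((((w^5)^6) / ((u^5)^6)) · (u^3)) · (w^3)) / ((w^5)^3)    [power of a quotient]
= (((w^30 / ((u^5)^6)) · (u^3)) · (w^3)) / ((w^5)^3)    [power of a power]
= (((w^30 / u^30) · (u^3)) · (w^3)) / ((w^5)^3)    [power of a power]
= (((w^30 / u^30) · u^3) · w^3) / w^15    [power of a power]
= u^(-27)w^18    [quotient of powers; product of powers]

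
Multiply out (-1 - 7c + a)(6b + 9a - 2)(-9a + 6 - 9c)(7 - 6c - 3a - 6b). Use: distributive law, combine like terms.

1242ab + 4752abc - 1566a^2b - 540ab^2 - 324b - 1566bc + 216b^2 + 4590bc^2 + 1188b^2c + 1323a^2 + 3699a^2c - 1026a^3 - 624a - 2529ac + 6777ac^2 + 84 + 390c - 1278c^2 - 6480abc^2 - 3564a^2bc - 1944ab^2c - 2268bc^3 - 2268b^2c^2 - 4617a^2c^2 - 972a^3c - 3402ac^3 + 756c^3 + 648a^3b + 324a^2b^2 + 243a^4

(-1 - 7c + a)(6b + 9a - 2)(-9a + 6 - 9c)(7 - 6c - 3a - 6b)
= (-6b - 9a + 2 - 42bc - 63ac + 14c + 6ab + 9a^2 - 2a)(-9a + 6 - 9c)(7 - 6c - 3a - 6b)    [distributive law]
= (-6b - 11a + 2 - 42bc - 63ac + 14c + 6ab + 9a^2)(-9a + 6 - 9c)(7 - 6c - 3a - 6b)    [combine like terms]
= (54ab - 36b + 54bc + 99a^2 - 66a + 99ac - 18a + 12 - 18c + 378abc - 252bc + 378bc^2 + 567a^2c - 378ac + 567ac^2 - 126ac + 84c - 126c^2 - 54a^2b + 36ab - 54abc - 81a^3 + 54a^2 - 81a^2c)(7 - 6c - 3a - 6b)    [distributive law]
= (90ab - 36b - 198bc + 153a^2 - 84a - 405ac + 12 + 66c + 324abc + 378bc^2 + 486a^2c + 567ac^2 - 126c^2 - 54a^2b - 81a^3)(7 - 6c - 3a - 6b)    [combine like terms]
= 630ab - 540abc - 270a^2b - 540ab^2 - 252b + 216bc + 108ab + 216b^2 - 1386bc + 1188bc^2 + 594abc + 1188b^2c + 1071a^2 - 918a^2c - 459a^3 - 918a^2b - 588a + 504ac + 252a^2 + 504ab - 2835ac + 2430ac^2 + 1215a^2c + 2430abc + 84 - 72c - 36a - 72b + 462c - 396c^2 - 198ac - 396bc + 2268abc - 1944abc^2 - 972a^2bc - 1944ab^2c + 2646bc^2 - 2268bc^3 - 1134abc^2 - 2268b^2c^2 + 3402a^2c - 2916a^2c^2 - 1458a^3c - 2916a^2bc + 3969ac^2 - 3402ac^3 - 1701a^2c^2 - 3402abc^2 - 882c^2 + 756c^3 + 378ac^2 + 756bc^2 - 378a^2b + 324a^2bc + 162a^3b + 324a^2b^2 - 567a^3 + 486a^3c + 243a^4 + 486a^3b    [distributive law]
= 1242ab + 4752abc - 1566a^2b - 540ab^2 - 324b - 1566bc + 216b^2 + 4590bc^2 + 1188b^2c + 1323a^2 + 3699a^2c - 1026a^3 - 624a - 2529ac + 6777ac^2 + 84 + 390c - 1278c^2 - 6480abc^2 - 3564a^2bc - 1944ab^2c - 2268bc^3 - 2268b^2c^2 - 4617a^2c^2 - 972a^3c - 3402ac^3 + 756c^3 + 648a^3b + 324a^2b^2 + 243a^4    [combine like terms]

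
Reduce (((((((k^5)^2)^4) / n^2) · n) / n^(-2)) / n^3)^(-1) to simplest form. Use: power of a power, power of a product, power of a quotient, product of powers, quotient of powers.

(((((((k^5)^2)^4) / n^2) · n) / n^(-2)) / n^3)^(-1)
= (((((((k^5)^2)^4) / n^2) · n) / n^(-2))^(-1)) / ((n^3)^(-1))    [power of a quotient]
= (((((((k^5)^2)^4) / n^2) · n)^(-1)) / ((n^(-2))^(-1))) / ((n^3)^(-1))    [power of a quotient]
= (((((((k^5)^2)^4) / n^2)^(-1)) · (n^(-1))) / ((n^(-2))^(-1))) / ((n^3)^(-1))    [power of a product]
= (((((((k^5)^2)^4)^(-1)) / ((n^2)^(-1))) · (n^(-1))) / ((n^(-2))^(-1))) / ((n^3)^(-1))    [power of a quotient]
= ((((((k^5)^2)^(-4)) / ((n^2)^(-1))) · (n^(-1))) / ((n^(-2))^(-1))) / ((n^3)^(-1))    [power of a power]
= (((((k^5)^(-8)) / ((n^2)^(-1))) · (n^(-1))) / ((n^(-2))^(-1))) / ((n^3)^(-1))    [power of a power]
= (((k^(-40) / ((n^2)^(-1))) · (n^(-1))) / ((n^(-2))^(-1))) / ((n^3)^(-1))    [power of a power]
= (((k^(-40) / n^(-2)) · (n^(-1))) / ((n^(-2))^(-1))) / ((n^3)^(-1))    [power of a power]
= (((k^(-40) / n^(-2)) · n^(-1)) / n^2) / ((n^3)^(-1))    [power of a power]
= (((k^(-40) / n^(-2)) · n^(-1)) / n^2) / n^(-3)    [power of a power]
= k^(-40)·n^2    [quotient of powers; product of powers]

k^(-40)·n^2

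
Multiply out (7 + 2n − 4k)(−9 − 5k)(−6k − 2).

376k + 126 − 46k^2 + 128kn + 36n + 60k^2n − 120k^3

(7 + 2n − 4k)(−9 − 5k)(−6k − 2)
= (−63 − 35k − 18n − 10kn + 36k + 20k^2)(−6k − 2)    [distributive law]
= (−63 + k − 18n − 10kn + 20k^2)(−6k − 2)    [combine like terms]
= 378k + 126 − 6k^2 − 2k + 108kn + 36n + 60k^2n + 20kn − 120k^3 − 40k^2    [distributive law]
= 376k + 126 − 46k^2 + 128kn + 36n + 60k^2n − 120k^3    [combine like terms]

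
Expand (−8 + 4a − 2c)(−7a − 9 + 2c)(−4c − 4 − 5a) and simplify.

−178ac − 440a + 12a² − 296c − 288 + 8c² + 2a²c + 140a³ − 68ac² + 16c³

(−8 + 4a − 2c)(−7a − 9 + 2c)(−4c − 4 − 5a)
= (56a + 72 − 16c − 28a² − 36a + 8ac + 14ac + 18c − 4c²)(−4c − 4 − 5a)    [distributive law]
= (20a + 72 + 2c − 28a² + 22ac − 4c²)(−4c − 4 − 5a)    [combine like terms]
= −80ac − 80a − 100a² − 288c − 288 − 360a − 8c² − 8c − 10ac + 112a²c + 112a² + 140a³ − 88ac² − 88ac − 110a²c + 16c³ + 16c² + 20ac²    [distributive law]
= −178ac − 440a + 12a² − 296c − 288 + 8c² + 2a²c + 140a³ − 68ac² + 16c³    [combine like terms]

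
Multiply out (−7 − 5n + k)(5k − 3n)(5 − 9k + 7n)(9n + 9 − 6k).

−7371kn − 1575k + 4110k^2 + 9087k^2n − 2445k^3 − 9477kn^2 + 2943n^2 + 945n + 2943n^3 + 4569k^2n^2 − 2127k^3n − 3609kn^3 + 945n^4 + 270k^4

(−7 − 5n + k)(5k − 3n)(5 − 9k + 7n)(9n + 9 − 6k)
= (−35k + 21n − 25kn + 15n^2 + 5k^2 − 3kn)(5 − 9k + 7n)(9n + 9 − 6k)    [distributive law]
= (−35k + 21n − 28kn + 15n^2 + 5k^2)(5 − 9k + 7n)(9n + 9 − 6k)    [combine like terms]
= (−175k + 315k^2 − 245kn + 105n − 189kn + 147n^2 − 140kn + 252k^2n − 196kn^2 + 75n^2 − 135kn^2 + 105n^3 + 25k^2 − 45k^3 + 35k^2n)(9n + 9 − 6k)    [distributive law]
= (−175k + 340k^2 − 574kn + 105n + 222n^2 + 287k^2n − 331kn^2 + 105n^3 − 45k^3)(9n + 9 − 6k)    [combine like terms]
= −1575kn − 1575k + 1050k^2 + 3060k^2n + 3060k^2 − 2040k^3 − 5166kn^2 − 5166kn + 3444k^2n + 945n^2 + 945n − 630kn + 1998n^3 + 1998n^2 − 1332kn^2 + 2583k^2n^2 + 2583k^2n − 1722k^3n − 2979kn^3 − 2979kn^2 + 1986k^2n^2 + 945n^4 + 945n^3 − 630kn^3 − 405k^3n − 405k^3 + 270k^4    [distributive law]
= −7371kn − 1575k + 4110k^2 + 9087k^2n − 2445k^3 − 9477kn^2 + 2943n^2 + 945n + 2943n^3 + 4569k^2n^2 − 2127k^3n − 3609kn^3 + 945n^4 + 270k^4    [combine like terms]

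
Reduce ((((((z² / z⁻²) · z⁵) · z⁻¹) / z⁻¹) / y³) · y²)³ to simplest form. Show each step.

((((((z² / z⁻²) · z⁵) · z⁻¹) / z⁻¹) / y³) · y²)³
= ((((((z² / z⁻²) · z⁵) · z⁻¹) / z⁻¹) / y³)³) · ((y²)³)    [power of a product]
= ((((((z² / z⁻²) · z⁵) · z⁻¹) / z⁻¹)³) / ((y³)³)) · ((y²)³)    [power of a quotient]
= ((((((z² / z⁻²) · z⁵) · z⁻¹)³) / ((z⁻¹)³)) / ((y³)³)) · ((y²)³)    [power of a quotient]
= ((((((z² / z⁻²) · z⁵)³) · ((z⁻¹)³)) / ((z⁻¹)³)) / ((y³)³)) · ((y²)³)    [power of a product]
= ((((((z² / z⁻²)³) · ((z⁵)³)) · ((z⁻¹)³)) / ((z⁻¹)³)) / ((y³)³)) · ((y²)³)    [power of a product]
= (((((((z²)³) / ((z⁻²)³)) · ((z⁵)³)) · ((z⁻¹)³)) / ((z⁻¹)³)) / ((y³)³)) · ((y²)³)    [power of a quotient]
= (((((z⁶ / ((z⁻²)³)) · ((z⁵)³)) · ((z⁻¹)³)) / ((z⁻¹)³)) / ((y³)³)) · ((y²)³)    [power of a power]
= (((((z⁶ / z⁻⁶) · ((z⁵)³)) · ((z⁻¹)³)) / ((z⁻¹)³)) / ((y³)³)) · ((y²)³)    [power of a power]
= ((((z¹² · ((z⁵)³)) · ((z⁻¹)³)) / ((z⁻¹)³)) / ((y³)³)) · ((y²)³)    [quotient of powers]
= ((((z¹² · z¹⁵) · ((z⁻¹)³)) / ((z⁻¹)³)) / ((y³)³)) · ((y²)³)    [power of a power]
= (((z²⁷ · ((z⁻¹)³)) / ((z⁻¹)³)) / ((y³)³)) · ((y²)³)    [product of powers]
= (((z²⁷ · z⁻³) / ((z⁻¹)³)) / ((y³)³)) · ((y²)³)    [power of a power]
= ((z²⁴ / ((z⁻¹)³)) / ((y³)³)) · ((y²)³)    [product of powers]
= ((z²⁴ / z⁻³) / ((y³)³)) · ((y²)³)    [power of a power]
= (z²⁷ / ((y³)³)) · ((y²)³)    [quotient of powers]
= (z²⁷ / y⁹) · ((y²)³)    [power of a power]
= (z²⁷ / y⁹) · y⁶    [power of a power]
= y⁻³z²⁷    [quotient of powers]

y⁻³z²⁷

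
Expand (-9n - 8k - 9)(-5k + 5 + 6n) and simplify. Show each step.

-3kn - 99n - 54n^2 + 40k^2 + 5k - 45

(-9n - 8k - 9)(-5k + 5 + 6n)
= 45kn - 45n - 54n^2 + 40k^2 - 40k - 48kn + 45k - 45 - 54n    [distributive law]
= -3kn - 99n - 54n^2 + 40k^2 + 5k - 45    [combine like terms]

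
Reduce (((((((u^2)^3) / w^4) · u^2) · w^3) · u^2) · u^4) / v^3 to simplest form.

u^14v^(-3)w^(-1)

(((((((u^2)^3) / w^4) · u^2) · w^3) · u^2) · u^4) / v^3
= (((((u^6 / w^4) · u^2) · w^3) · u^2) · u^4) / v^3    [power of a power]
= u^14v^(-3)w^(-1)    [quotient of powers; product of powers]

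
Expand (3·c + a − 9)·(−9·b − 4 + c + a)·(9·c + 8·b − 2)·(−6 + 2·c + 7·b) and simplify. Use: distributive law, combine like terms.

1179·b·c² − 249·b·c³ − 1965·b²·c² + 6897·b²·c − 1512·b³·c − 876·b·c + 1902·c² − 552·c³ − 2340·c + 54·c⁴ − 466·a·c² + 72·a·c³ + 154·a·b·c² − 753·a·b·c − 487·a·b²·c + 802·a·c − 170·a·b² − 504·a·b³ + 698·a·b − 156·a − 58·a²·c + 18·a²·c² + 79·a²·b·c − 62·a²·b + 56·a²·b² + 12·a² − 3006·b² + 4536·b³ − 1260·b + 432

(3·c + a − 9)·(−9·b − 4 + c + a)·(9·c + 8·b − 2)·(−6 + 2·c + 7·b)
= (−27·b·c − 12·c + 3·c² + 3·a·c − 9·a·b − 4·a + a·c + a² + 81·b + 36 − 9·c − 9·a)·(9·c + 8·b − 2)·(−6 + 2·c + 7·b)    [distributive law]
= (−27·b·c − 21·c + 3·c² + 4·a·c − 9·a·b − 13·a + a² + 81·b + 36)·(9·c + 8·b − 2)·(−6 + 2·c + 7·b)    [combine like terms]
= (−243·b·c² − 216·b²·c + 54·b·c − 189·c² − 168·b·c + 42·c + 27·c³ + 24·b·c² − 6·c² + 36·a·c² + 32·a·b·c − 8·a·c − 81·a·b·c − 72·a·b² + 18·a·b − 117·a·c − 104·a·b + 26·a + 9·a²·c + 8·a²·b − 2·a² + 729·b·c + 648·b² − 162·b + 324·c + 288·b − 72)·(−6 + 2·c + 7·b)    [distributive law]
= (−219·b·c² − 216·b²·c + 615·b·c − 195·c² + 366·c + 27·c³ + 36·a·c² − 49·a·b·c − 125·a·c − 72·a·b² − 86·a·b + 26·a + 9·a²·c + 8·a²·b − 2·a² + 648·b² + 126·b − 72)·(−6 + 2·c + 7·b)    [combine like terms]
= 1314·b·c² − 438·b·c³ − 1533·b²·c² + 1296·b²·c − 432·b²·c² − 1512·b³·c − 3690·b·c + 1230·b·c² + 4305·b²·c + 1170·c² − 390·c³ − 1365·b·c² − 2196·c + 732·c² + 2562·b·c − 162·c³ + 54·c⁴ + 189·b·c³ − 216·a·c² + 72·a·c³ + 252·a·b·c² + 294·a·b·c − 98·a·b·c² − 343·a·b²·c + 750·a·c − 250·a·c² − 875·a·b·c + 432·a·b² − 144·a·b²·c − 504·a·b³ + 516·a·b − 172·a·b·c − 602·a·b² − 156·a + 52·a·c + 182·a·b − 54·a²·c + 18·a²·c² + 63·a²·b·c − 48·a²·b + 16·a²·b·c + 56·a²·b² + 12·a² − 4·a²·c − 14·a²·b − 3888·b² + 1296·b²·c + 4536·b³ − 756·b + 252·b·c + 882·b² + 432 − 144·c − 504·b    [distributive law]
= 1179·b·c² − 249·b·c³ − 1965·b²·c² + 6897·b²·c − 1512·b³·c − 876·b·c + 1902·c² − 552·c³ − 2340·c + 54·c⁴ − 466·a·c² + 72·a·c³ + 154·a·b·c² − 753·a·b·c − 487·a·b²·c + 802·a·c − 170·a·b² − 504·a·b³ + 698·a·b − 156·a − 58·a²·c + 18·a²·c² + 79·a²·b·c − 62·a²·b + 56·a²·b² + 12·a² − 3006·b² + 4536·b³ − 1260·b + 432    [combine like terms]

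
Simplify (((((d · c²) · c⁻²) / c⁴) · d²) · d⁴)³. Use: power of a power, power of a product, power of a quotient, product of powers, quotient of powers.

(((((d · c²) · c⁻²) / c⁴) · d²) · d⁴)³
= (((((d · c²) · c⁻²) / c⁴) · d²)³) · ((d⁴)³)    [power of a product]
= (((((d · c²) · c⁻²) / c⁴)³) · ((d²)³)) · ((d⁴)³)    [power of a product]
= (((((d · c²) · c⁻²)³) / ((c⁴)³)) · ((d²)³)) · ((d⁴)³)    [power of a quotient]
= (((((d · c²)³) · ((c⁻²)³)) / ((c⁴)³)) · ((d²)³)) · ((d⁴)³)    [power of a product]
= (((((d³) · ((c²)³)) · ((c⁻²)³)) / ((c⁴)³)) · ((d²)³)) · ((d⁴)³)    [power of a product]
= ((((d³ · c⁶) · ((c⁻²)³)) / ((c⁴)³)) · ((d²)³)) · ((d⁴)³)    [power of a power]
= ((((d³ · c⁶) · c⁻⁶) / ((c⁴)³)) · ((d²)³)) · ((d⁴)³)    [power of a power]
= ((((d³ · c⁶) · c⁻⁶) / c¹²) · ((d²)³)) · ((d⁴)³)    [power of a power]
= ((((d³ · c⁶) · c⁻⁶) / c¹²) · d⁶) · ((d⁴)³)    [power of a power]
= ((((d³ · c⁶) · c⁻⁶) / c¹²) · d⁶) · d¹²    [power of a power]
= c⁻¹²·d²¹    [quotient of powers; product of powers]

c⁻¹²·d²¹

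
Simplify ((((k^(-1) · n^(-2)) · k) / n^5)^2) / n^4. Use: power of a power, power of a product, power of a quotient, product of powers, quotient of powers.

((((k^(-1) · n^(-2)) · k) / n^5)^2) / n^4
= ((((k^(-1) · n^(-2)) · k)^2) / ((n^5)^2)) / n^4    [power of a quotient]
= ((((k^(-1) · n^(-2))^2) · (k^2)) / ((n^5)^2)) / n^4    [power of a product]
= (((((k^(-1))^2) · ((n^(-2))^2)) · (k^2)) / ((n^5)^2)) / n^4    [power of a product]
= (((k^(-2) · ((n^(-2))^2)) · (k^2)) / ((n^5)^2)) / n^4    [power of a power]
= (((k^(-2) · n^(-4)) · (k^2)) / ((n^5)^2)) / n^4    [power of a power]
= (((k^(-2) · n^(-4)) · k^2) / n^10) / n^4    [power of a power]
= n^(-18)    [quotient of powers; product of powers]

n^(-18)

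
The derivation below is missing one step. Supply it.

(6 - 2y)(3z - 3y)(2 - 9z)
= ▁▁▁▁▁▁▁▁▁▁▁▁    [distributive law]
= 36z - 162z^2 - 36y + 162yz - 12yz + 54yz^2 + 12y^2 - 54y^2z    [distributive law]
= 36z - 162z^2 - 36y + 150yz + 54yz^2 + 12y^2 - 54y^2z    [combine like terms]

By distributive law:

(18z - 18y - 6yz + 6y^2)(2 - 9z)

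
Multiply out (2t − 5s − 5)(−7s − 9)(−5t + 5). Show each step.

70st^2 − 470st + 90t^2 − 315t − 175s^2t + 175s^2 + 400s + 225

(2t − 5s − 5)(−7s − 9)(−5t + 5)
= (−14st − 18t + 35s^2 + 45s + 35s + 45)(−5t + 5)    [distributive law]
= (−14st − 18t + 35s^2 + 80s + 45)(−5t + 5)    [combine like terms]
= 70st^2 − 70st + 90t^2 − 90t − 175s^2t + 175s^2 − 400st + 400s − 225t + 225    [distributive law]
= 70st^2 − 470st + 90t^2 − 315t − 175s^2t + 175s^2 + 400s + 225    [combine like terms]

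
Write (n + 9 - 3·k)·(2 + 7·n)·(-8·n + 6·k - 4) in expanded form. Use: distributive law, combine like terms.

(n + 9 - 3·k)·(2 + 7·n)·(-8·n + 6·k - 4)
= (2·n + 7·n^2 + 18 + 63·n - 6·k - 21·k·n)·(-8·n + 6·k - 4)    [distributive law]
= (65·n + 7·n^2 + 18 - 6·k - 21·k·n)·(-8·n + 6·k - 4)    [combine like terms]
= -520·n^2 + 390·k·n - 260·n - 56·n^3 + 42·k·n^2 - 28·n^2 - 144·n + 108·k - 72 + 48·k·n - 36·k^2 + 24·k + 168·k·n^2 - 126·k^2·n + 84·k·n    [distributive law]
= -548·n^2 + 522·k·n - 404·n - 56·n^3 + 210·k·n^2 + 132·k - 72 - 36·k^2 - 126·k^2·n    [combine like terms]

-548·n^2 + 522·k·n - 404·n - 56·n^3 + 210·k·n^2 + 132·k - 72 - 36·k^2 - 126·k^2·n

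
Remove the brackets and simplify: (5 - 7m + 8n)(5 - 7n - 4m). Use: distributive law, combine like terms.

25 + 5n - 55m + 17mn + 28m^2 - 56n^2

(5 - 7m + 8n)(5 - 7n - 4m)
= 25 - 35n - 20m - 35m + 49mn + 28m^2 + 40n - 56n^2 - 32mn    [distributive law]
= 25 + 5n - 55m + 17mn + 28m^2 - 56n^2    [combine like terms]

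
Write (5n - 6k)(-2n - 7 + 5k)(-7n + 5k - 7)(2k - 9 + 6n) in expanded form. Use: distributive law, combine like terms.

-1714kn^3 + 1260n^3 + 420n^4 + 1752k^2n^2 - 957kn^2 - 1365n^2 - 2491k^2n + 5278kn - 2205n - 110k^3n + 2190k^3 - 4368k^2 + 2646k - 300k^4

(5n - 6k)(-2n - 7 + 5k)(-7n + 5k - 7)(2k - 9 + 6n)
= (-10n^2 - 35n + 25kn + 12kn + 42k - 30k^2)(-7n + 5k - 7)(2k - 9 + 6n)    [distributive law]
= (-10n^2 - 35n + 37kn + 42k - 30k^2)(-7n + 5k - 7)(2k - 9 + 6n)    [combine like terms]
= (70n^3 - 50kn^2 + 70n^2 + 245n^2 - 175kn + 245n - 259kn^2 + 185k^2n - 259kn - 294kn + 210k^2 - 294k + 210k^2n - 150k^3 + 210k^2)(2k - 9 + 6n)    [distributive law]
= (70n^3 - 309kn^2 + 315n^2 - 728kn + 245n + 395k^2n + 420k^2 - 294k - 150k^3)(2k - 9 + 6n)    [combine like terms]
= 140kn^3 - 630n^3 + 420n^4 - 618k^2n^2 + 2781kn^2 - 1854kn^3 + 630kn^2 - 2835n^2 + 1890n^3 - 1456k^2n + 6552kn - 4368kn^2 + 490kn - 2205n + 1470n^2 + 790k^3n - 3555k^2n + 2370k^2n^2 + 840k^3 - 3780k^2 + 2520k^2n - 588k^2 + 2646k - 1764kn - 300k^4 + 1350k^3 - 900k^3n    [distributive law]
= -1714kn^3 + 1260n^3 + 420n^4 + 1752k^2n^2 - 957kn^2 - 1365n^2 - 2491k^2n + 5278kn - 2205n - 110k^3n + 2190k^3 - 4368k^2 + 2646k - 300k^4    [combine like terms]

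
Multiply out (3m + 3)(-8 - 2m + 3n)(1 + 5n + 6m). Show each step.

(3m + 3)(-8 - 2m + 3n)(1 + 5n + 6m)
= (-24m - 6m^2 + 9mn - 24 - 6m + 9n)(1 + 5n + 6m)    [distributive law]
= (-30m - 6m^2 + 9mn - 24 + 9n)(1 + 5n + 6m)    [combine like terms]
= -30m - 150mn - 180m^2 - 6m^2 - 30m^2n - 36m^3 + 9mn + 45mn^2 + 54m^2n - 24 - 120n - 144m + 9n + 45n^2 + 54mn    [distributive law]
= -174m - 87mn - 186m^2 + 24m^2n - 36m^3 + 45mn^2 - 24 - 111n + 45n^2    [combine like terms]

-174m - 87mn - 186m^2 + 24m^2n - 36m^3 + 45mn^2 - 24 - 111n + 45n^2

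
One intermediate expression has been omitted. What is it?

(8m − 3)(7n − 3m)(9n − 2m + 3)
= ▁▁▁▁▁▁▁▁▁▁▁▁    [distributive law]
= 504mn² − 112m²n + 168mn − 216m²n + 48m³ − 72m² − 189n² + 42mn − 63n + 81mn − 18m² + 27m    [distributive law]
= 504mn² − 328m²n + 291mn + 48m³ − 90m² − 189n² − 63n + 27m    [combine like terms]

After distributive law, the bracketed line is:

(56mn − 24m² − 21n + 9m)(9n − 2m + 3)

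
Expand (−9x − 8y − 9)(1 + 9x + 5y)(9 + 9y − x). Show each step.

(−9x − 8y − 9)(1 + 9x + 5y)(9 + 9y − x)
= (−9x − 81x^2 − 45xy − 8y − 72xy − 40y^2 − 9 − 81x − 45y)(9 + 9y − x)    [distributive law]
= (−90x − 81x^2 − 117xy − 53y − 40y^2 − 9)(9 + 9y − x)    [combine like terms]
= −810x − 810xy + 90x^2 − 729x^2 − 729x^2y + 81x^3 − 1053xy − 1053xy^2 + 117x^2y − 477y − 477y^2 + 53xy − 360y^2 − 360y^3 + 40xy^2 − 81 − 81y + 9x    [distributive law]
= −801x − 1810xy − 639x^2 − 612x^2y + 81x^3 − 1013xy^2 − 558y − 837y^2 − 360y^3 − 81    [combine like terms]

−801x − 1810xy − 639x^2 − 612x^2y + 81x^3 − 1013xy^2 − 558y − 837y^2 − 360y^3 − 81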